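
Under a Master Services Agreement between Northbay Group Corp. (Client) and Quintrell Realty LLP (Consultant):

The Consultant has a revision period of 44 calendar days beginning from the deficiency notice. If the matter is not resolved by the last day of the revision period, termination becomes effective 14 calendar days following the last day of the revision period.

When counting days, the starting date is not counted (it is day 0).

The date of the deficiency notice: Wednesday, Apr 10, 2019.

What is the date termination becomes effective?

The last day of the revision period: 44 calendar days after Apr 10, 2019 is May 24, 2019.
The date termination becomes effective: 14 calendar days after May 24, 2019 is Jun 7, 2019.

Jun 7, 2019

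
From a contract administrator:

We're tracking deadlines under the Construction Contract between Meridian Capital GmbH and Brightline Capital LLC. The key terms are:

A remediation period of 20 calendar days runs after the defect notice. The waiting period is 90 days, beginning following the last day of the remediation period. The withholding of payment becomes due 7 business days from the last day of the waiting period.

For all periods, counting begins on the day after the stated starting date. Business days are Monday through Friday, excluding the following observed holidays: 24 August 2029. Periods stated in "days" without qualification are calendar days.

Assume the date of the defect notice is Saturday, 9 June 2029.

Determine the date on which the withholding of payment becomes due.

The last day of the remediation period: 20 calendar days after 9 June 2029 is 29 June 2029.
The last day of the waiting period: 90 calendar days after 29 June 2029 is 27 September 2029.
The date on which the withholding of payment becomes due: 7 business days after Thursday, 27 September 2029, skipping weekends — Sep 28, Oct 1, Oct 2, Oct 3, Oct 4, Oct 5, Oct 8 — lands on Monday, 8 October 2029.

8 October 2029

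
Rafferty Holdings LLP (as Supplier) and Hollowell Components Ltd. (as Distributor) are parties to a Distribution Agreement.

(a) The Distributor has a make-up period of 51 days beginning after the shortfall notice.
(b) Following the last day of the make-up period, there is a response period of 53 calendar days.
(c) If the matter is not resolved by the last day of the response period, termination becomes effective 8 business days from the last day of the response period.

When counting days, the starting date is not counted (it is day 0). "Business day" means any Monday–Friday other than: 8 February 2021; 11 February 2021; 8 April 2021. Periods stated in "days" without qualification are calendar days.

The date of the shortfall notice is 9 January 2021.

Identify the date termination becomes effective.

5 May 2021

The last day of the make-up period: 9 January 2021 + 51 days = 1 March 2021.
The last day of the response period: 1 March 2021 + 53 days = 23 April 2021.
The date termination becomes effective: counting 8 business days from Friday, 23 April 2021 (Apr 26, Apr 27, Apr 28, Apr 29, Apr 30, May 3, May 4, May 5, skipping weekends) reaches Wednesday, 5 May 2021.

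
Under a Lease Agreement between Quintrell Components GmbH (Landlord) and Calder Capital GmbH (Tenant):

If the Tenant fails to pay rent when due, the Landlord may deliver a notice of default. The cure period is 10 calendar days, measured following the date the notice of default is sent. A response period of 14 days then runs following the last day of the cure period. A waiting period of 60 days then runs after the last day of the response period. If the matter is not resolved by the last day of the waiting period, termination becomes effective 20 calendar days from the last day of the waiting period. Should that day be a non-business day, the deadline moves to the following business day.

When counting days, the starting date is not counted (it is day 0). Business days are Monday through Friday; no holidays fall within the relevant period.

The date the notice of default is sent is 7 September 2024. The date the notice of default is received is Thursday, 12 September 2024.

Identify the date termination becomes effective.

The last day of the cure period: 10 calendar days after 7 September 2024 is 17 September 2024.
The last day of the response period: 14 calendar days after 17 September 2024 is 1 October 2024.
The last day of the waiting period: 1 October 2024 + 60 days = 30 November 2024.
The date termination becomes effective: 30 November 2024 + 20 days = 20 December 2024. 20 December 2024 is a Friday, so no roll-forward applies.

20 December 2024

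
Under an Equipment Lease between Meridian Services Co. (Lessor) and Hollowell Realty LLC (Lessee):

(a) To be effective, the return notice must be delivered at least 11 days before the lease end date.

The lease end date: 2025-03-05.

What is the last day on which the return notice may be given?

2025-02-22

2025-03-05 minus 11 days is 2025-02-22.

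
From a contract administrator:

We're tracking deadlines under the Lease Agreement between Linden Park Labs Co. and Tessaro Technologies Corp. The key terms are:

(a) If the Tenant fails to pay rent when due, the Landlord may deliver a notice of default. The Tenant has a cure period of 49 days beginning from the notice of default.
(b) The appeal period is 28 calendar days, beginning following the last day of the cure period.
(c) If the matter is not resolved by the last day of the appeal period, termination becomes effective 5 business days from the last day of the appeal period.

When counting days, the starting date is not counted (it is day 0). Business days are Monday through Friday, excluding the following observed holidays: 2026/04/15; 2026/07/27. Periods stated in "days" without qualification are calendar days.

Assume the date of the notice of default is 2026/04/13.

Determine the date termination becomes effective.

The last day of the cure period: 2026/04/13 + 49 days = 2026/06/01.
The last day of the appeal period: 2026/06/01 + 28 days = 2026/06/29.
The date termination becomes effective: counting 5 business days from Monday, 2026/06/29 (Jun 30, Jul 1, Jul 2, Jul 3, Jul 6, skipping weekends) reaches Monday, 2026/07/06.

2026/07/06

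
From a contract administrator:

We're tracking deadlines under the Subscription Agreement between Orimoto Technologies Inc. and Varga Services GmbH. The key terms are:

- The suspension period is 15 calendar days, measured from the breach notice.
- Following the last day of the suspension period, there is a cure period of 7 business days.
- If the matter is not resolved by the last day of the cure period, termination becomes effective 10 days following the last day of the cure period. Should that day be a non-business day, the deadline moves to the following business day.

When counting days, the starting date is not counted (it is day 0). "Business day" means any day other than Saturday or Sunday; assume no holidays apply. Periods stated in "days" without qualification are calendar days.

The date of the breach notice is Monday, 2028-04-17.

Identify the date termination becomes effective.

2028-05-22

Adding 15 calendar days to 2028-04-17 gives 2028-05-02, which is the last day of the suspension period.
The last day of the cure period: 7 business days after Tuesday, 2028-05-02, skipping weekends — May 3, May 4, May 5, May 8, May 9, May 10, May 11 — lands on Thursday, 2028-05-11.
The date termination becomes effective: 2028-05-11 + 10 days = 2028-05-21. That falls on a Sunday, so it rolls to the next business day, Monday, 2028-05-22.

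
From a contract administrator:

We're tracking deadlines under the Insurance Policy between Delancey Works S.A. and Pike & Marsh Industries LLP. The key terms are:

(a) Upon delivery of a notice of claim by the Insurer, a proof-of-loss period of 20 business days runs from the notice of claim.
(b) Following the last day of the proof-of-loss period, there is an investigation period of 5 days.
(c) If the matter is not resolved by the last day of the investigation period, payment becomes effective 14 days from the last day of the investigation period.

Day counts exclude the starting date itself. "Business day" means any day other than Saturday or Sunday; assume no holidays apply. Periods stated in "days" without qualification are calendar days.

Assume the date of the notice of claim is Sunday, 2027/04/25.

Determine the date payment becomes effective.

2027/06/09

The last day of the proof-of-loss period: 20 business days after Sunday, 2027/04/25, skipping weekends — Apr 26, Apr 27, Apr 28, Apr 29, …, May 19, May 20, May 21 — lands on Friday, 2027/05/21.
Adding 5 calendar days to 2027/05/21 gives 2027/05/26, which is the last day of the investigation period.
Adding 14 calendar days to 2027/05/26 gives 2027/06/09, which is the date payment becomes effective.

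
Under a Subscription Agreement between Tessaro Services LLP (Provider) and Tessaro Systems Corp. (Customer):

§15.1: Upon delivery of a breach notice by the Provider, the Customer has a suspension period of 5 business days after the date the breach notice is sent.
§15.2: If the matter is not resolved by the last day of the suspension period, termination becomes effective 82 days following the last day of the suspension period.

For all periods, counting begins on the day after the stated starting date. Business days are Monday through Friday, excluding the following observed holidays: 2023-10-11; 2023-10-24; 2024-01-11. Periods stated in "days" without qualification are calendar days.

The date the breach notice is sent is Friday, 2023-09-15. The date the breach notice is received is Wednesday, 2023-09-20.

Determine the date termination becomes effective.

The last day of the suspension period: 5 business days after Friday, 2023-09-15, skipping weekends — Sep 18, Sep 19, Sep 20, Sep 21, Sep 22 — lands on Friday, 2023-09-22.
Adding 82 calendar days to 2023-09-22 gives 2023-12-13, which is the date termination becomes effective.

2023-12-13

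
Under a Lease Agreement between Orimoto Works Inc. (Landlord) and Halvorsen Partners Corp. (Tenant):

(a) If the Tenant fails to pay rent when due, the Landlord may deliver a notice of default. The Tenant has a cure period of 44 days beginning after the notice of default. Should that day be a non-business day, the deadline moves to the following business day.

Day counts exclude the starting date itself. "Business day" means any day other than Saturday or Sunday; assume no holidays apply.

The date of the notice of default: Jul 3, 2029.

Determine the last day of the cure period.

Aug 16, 2029

The last day of the cure period: 44 calendar days after Jul 3, 2029 is Aug 16, 2029. Aug 16, 2029 is a Thursday, so no roll-forward applies.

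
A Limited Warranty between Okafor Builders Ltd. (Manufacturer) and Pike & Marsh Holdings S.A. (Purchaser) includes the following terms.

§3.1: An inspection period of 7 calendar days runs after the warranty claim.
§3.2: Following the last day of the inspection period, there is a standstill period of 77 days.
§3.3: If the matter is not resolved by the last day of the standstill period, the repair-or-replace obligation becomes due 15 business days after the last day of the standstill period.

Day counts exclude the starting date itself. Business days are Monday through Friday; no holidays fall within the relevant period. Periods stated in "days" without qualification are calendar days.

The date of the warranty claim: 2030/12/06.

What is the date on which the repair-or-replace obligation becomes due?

The last day of the inspection period: 2030/12/06 + 7 days = 2030/12/13.
Adding 77 calendar days to 2030/12/13 gives 2031/02/28, which is the last day of the standstill period.
The date on which the repair-or-replace obligation becomes due: counting 15 business days from Friday, 2031/02/28 (Mar 3, Mar 4, Mar 5, Mar 6, …, Mar 19, Mar 20, Mar 21, skipping weekends) reaches Friday, 2031/03/21.

2031/03/21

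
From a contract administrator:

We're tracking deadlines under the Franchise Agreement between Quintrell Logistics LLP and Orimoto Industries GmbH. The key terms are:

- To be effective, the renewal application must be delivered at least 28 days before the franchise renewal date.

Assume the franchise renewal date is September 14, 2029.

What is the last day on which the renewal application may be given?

August 17, 2029

September 14, 2029 minus 28 days is August 17, 2029.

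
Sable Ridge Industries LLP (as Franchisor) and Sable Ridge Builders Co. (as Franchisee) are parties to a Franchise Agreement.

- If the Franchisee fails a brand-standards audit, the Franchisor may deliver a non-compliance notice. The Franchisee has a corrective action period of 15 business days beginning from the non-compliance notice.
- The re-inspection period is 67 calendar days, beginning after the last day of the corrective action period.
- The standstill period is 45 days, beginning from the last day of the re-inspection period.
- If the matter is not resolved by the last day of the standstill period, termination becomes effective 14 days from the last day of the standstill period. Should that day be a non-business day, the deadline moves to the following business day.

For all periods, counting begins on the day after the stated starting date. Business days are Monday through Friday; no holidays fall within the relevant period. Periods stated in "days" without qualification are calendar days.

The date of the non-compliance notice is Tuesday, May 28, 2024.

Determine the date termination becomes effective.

The last day of the corrective action period: counting 15 business days from Tuesday, May 28, 2024 (May 29, May 30, May 31, Jun 3, …, Jun 14, Jun 17, Jun 18, skipping weekends) reaches Tuesday, Jun 18, 2024.
Adding 67 calendar days to Jun 18, 2024 gives Aug 24, 2024, which is the last day of the re-inspection period.
The last day of the standstill period: 45 calendar days after Aug 24, 2024 is Oct 8, 2024.
The date termination becomes effective: Oct 8, 2024 + 14 days = Oct 22, 2024. Oct 22, 2024 is a Tuesday, so no roll-forward applies.

Oct 22, 2024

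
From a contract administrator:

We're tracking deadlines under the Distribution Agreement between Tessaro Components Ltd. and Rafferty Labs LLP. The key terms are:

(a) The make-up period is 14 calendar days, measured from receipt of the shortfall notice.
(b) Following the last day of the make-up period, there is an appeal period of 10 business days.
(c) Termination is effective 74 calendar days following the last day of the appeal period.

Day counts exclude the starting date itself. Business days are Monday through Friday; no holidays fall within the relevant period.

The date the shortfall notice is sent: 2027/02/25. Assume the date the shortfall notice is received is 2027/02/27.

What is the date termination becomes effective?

The last day of the make-up period: 14 calendar days after 2027/02/27 is 2027/03/13.
From Saturday, 2027/03/13, 10 business days (Mar 15, Mar 16, Mar 17, Mar 18, Mar 19, Mar 22, Mar 23, Mar 24, Mar 25, Mar 26, skipping weekends) brings us to Friday, 2027/03/26, which is the last day of the appeal period.
The date termination becomes effective: 2027/03/26 + 74 days = 2027/06/08.

2027/06/08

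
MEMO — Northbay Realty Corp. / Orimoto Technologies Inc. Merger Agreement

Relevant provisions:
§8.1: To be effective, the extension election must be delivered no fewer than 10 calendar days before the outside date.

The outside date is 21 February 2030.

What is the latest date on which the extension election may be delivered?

21 February 2030 minus 10 days is 11 February 2030.

11 February 2030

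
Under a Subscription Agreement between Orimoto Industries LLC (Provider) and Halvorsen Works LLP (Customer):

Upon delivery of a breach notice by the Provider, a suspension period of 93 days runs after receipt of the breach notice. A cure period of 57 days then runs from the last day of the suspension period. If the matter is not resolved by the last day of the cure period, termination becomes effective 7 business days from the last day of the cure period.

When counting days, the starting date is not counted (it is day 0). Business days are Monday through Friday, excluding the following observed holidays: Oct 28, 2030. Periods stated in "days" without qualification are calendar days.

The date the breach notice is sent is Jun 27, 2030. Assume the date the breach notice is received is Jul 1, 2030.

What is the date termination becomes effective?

The last day of the suspension period: 93 calendar days after Jul 1, 2030 is Oct 2, 2030.
Adding 57 calendar days to Oct 2, 2030 gives Nov 28, 2030, which is the last day of the cure period.
The date termination becomes effective: counting 7 business days from Thursday, Nov 28, 2030 (Nov 29, Dec 2, Dec 3, Dec 4, Dec 5, Dec 6, Dec 9, skipping weekends) reaches Monday, Dec 9, 2030.

Dec 9, 2030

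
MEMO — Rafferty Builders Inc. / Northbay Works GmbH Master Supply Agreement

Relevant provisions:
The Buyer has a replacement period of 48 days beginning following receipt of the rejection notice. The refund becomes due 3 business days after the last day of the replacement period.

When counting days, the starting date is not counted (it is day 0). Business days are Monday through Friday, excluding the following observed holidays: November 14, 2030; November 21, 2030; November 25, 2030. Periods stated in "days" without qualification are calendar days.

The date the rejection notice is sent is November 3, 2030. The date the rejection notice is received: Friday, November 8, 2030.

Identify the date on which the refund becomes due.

December 31, 2030

The last day of the replacement period: November 8, 2030 + 48 days = December 26, 2030.
The date on which the refund becomes due: 3 business days after Thursday, December 26, 2030, skipping weekends — Dec 27, Dec 30, Dec 31 — lands on Tuesday, December 31, 2030.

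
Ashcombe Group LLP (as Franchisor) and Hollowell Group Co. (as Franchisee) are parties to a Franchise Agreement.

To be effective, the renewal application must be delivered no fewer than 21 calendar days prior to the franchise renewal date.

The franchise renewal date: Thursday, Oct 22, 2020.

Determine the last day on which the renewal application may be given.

Oct 1, 2020

Counting back 21 calendar days from Oct 22, 2020 gives Oct 1, 2020.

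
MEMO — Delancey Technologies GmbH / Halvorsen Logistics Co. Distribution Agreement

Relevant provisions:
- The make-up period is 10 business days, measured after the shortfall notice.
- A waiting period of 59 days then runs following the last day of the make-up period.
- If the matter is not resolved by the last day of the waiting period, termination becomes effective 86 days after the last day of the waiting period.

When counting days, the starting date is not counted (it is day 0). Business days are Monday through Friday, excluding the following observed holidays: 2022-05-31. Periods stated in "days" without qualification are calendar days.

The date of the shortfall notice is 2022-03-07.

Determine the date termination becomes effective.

The last day of the make-up period: counting 10 business days from Monday, 2022-03-07 (Mar 8, Mar 9, Mar 10, Mar 11, Mar 14, Mar 15, Mar 16, Mar 17, Mar 18, Mar 21, skipping weekends) reaches Monday, 2022-03-21.
The last day of the waiting period: 2022-03-21 + 59 days = 2022-05-19.
The date termination becomes effective: 2022-05-19 + 86 days = 2022-08-13.

2022-08-13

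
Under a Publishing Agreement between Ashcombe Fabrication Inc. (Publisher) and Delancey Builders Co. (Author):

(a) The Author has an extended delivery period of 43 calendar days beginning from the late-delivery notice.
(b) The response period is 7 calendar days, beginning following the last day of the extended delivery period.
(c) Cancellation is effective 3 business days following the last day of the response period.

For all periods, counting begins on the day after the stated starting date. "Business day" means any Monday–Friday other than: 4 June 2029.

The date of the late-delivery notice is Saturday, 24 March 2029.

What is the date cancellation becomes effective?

16 May 2029

The last day of the extended delivery period: 24 March 2029 + 43 days = 6 May 2029.
The last day of the response period: 7 calendar days after 6 May 2029 is 13 May 2029.
The date cancellation becomes effective: 3 business days after Sunday, 13 May 2029, skipping weekends — May 14, May 15, May 16 — lands on Wednesday, 16 May 2029.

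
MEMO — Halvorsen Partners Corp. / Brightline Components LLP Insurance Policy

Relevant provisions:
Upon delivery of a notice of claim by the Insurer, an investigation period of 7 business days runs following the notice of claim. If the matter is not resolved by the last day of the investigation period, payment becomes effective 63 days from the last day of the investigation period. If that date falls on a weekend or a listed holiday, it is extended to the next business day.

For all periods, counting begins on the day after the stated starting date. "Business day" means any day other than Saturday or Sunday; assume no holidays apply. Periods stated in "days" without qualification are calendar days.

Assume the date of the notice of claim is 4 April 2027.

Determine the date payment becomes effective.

The last day of the investigation period: 7 business days after Sunday, 4 April 2027, skipping weekends — Apr 5, Apr 6, Apr 7, Apr 8, Apr 9, Apr 12, Apr 13 — lands on Tuesday, 13 April 2027.
The date payment becomes effective: 63 calendar days after 13 April 2027 is 15 June 2027. 15 June 2027 is a Tuesday, so no roll-forward applies.

15 June 2027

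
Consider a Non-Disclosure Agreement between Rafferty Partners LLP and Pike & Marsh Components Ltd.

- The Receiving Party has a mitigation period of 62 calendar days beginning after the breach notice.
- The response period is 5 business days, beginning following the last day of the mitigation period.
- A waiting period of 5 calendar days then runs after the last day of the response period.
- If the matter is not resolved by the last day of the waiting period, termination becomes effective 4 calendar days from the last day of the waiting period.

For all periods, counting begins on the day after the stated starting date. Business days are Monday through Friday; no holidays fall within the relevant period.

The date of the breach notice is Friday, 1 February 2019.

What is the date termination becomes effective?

The last day of the mitigation period: 1 February 2019 + 62 days = 4 April 2019.
The last day of the response period: 5 business days after Thursday, 4 April 2019, skipping weekends — Apr 5, Apr 8, Apr 9, Apr 10, Apr 11 — lands on Thursday, 11 April 2019.
Adding 5 calendar days to 11 April 2019 gives 16 April 2019, which is the last day of the waiting period.
The date termination becomes effective: 4 calendar days after 16 April 2019 is 20 April 2019.

20 April 2019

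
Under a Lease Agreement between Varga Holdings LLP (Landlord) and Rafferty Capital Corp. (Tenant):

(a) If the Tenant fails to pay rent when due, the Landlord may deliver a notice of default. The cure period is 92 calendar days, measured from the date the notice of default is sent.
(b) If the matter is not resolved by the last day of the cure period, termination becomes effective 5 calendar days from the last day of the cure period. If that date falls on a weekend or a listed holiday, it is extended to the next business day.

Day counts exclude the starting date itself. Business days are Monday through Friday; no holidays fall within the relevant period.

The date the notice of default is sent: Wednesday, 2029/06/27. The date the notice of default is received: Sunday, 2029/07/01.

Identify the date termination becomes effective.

2029/10/02

Adding 92 calendar days to 2029/06/27 gives 2029/09/27, which is the last day of the cure period.
The date termination becomes effective: 2029/09/27 + 5 days = 2029/10/02. 2029/10/02 is a Tuesday, so no roll-forward applies.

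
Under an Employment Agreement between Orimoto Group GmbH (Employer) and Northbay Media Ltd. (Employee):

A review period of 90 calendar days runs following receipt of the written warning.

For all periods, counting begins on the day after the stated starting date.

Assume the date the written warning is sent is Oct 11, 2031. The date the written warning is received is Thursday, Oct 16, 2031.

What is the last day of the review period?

Jan 14, 2032

The last day of the review period: 90 calendar days after Oct 16, 2031 is Jan 14, 2032.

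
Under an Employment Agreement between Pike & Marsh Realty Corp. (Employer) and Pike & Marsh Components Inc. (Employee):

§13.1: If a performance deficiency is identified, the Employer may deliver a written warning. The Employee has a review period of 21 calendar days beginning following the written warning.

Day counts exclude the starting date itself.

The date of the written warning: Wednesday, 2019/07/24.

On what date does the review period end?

2019/08/14

The last day of the review period: 21 calendar days after 2019/07/24 is 2019/08/14.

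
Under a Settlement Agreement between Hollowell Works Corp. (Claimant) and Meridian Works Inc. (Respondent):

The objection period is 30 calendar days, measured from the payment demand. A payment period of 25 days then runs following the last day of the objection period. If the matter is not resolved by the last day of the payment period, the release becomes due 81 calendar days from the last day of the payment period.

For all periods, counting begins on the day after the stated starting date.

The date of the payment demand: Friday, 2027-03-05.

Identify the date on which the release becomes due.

2027-07-19

Adding 30 calendar days to 2027-03-05 gives 2027-04-04, which is the last day of the objection period.
The last day of the payment period: 25 calendar days after 2027-04-04 is 2027-04-29.
The date on which the release becomes due: 2027-04-29 + 81 days = 2027-07-19.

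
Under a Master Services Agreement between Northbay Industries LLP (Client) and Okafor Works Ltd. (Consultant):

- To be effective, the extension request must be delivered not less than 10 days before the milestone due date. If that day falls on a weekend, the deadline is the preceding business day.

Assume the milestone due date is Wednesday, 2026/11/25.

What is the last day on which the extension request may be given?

2026/11/13

Counting back 10 calendar days from 2026/11/25 gives 2026/11/15. That is a Sunday, so the deadline moves back to Friday, 2026/11/13.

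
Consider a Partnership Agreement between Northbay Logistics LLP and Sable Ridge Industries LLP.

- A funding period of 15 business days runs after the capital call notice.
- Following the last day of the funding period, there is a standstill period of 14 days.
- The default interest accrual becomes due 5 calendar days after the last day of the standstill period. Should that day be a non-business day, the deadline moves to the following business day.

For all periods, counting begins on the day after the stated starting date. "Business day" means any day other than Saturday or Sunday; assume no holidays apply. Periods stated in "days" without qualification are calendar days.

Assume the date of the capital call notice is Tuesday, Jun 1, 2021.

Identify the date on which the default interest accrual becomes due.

Jul 12, 2021

The last day of the funding period: 15 business days after Tuesday, Jun 1, 2021, skipping weekends — Jun 2, Jun 3, Jun 4, Jun 7, …, Jun 18, Jun 21, Jun 22 — lands on Tuesday, Jun 22, 2021.
Adding 14 calendar days to Jun 22, 2021 gives Jul 6, 2021, which is the last day of the standstill period.
The date on which the default interest accrual becomes due: Jul 6, 2021 + 5 days = Jul 11, 2021. That falls on a Sunday, so it rolls to the next business day, Monday, Jul 12, 2021.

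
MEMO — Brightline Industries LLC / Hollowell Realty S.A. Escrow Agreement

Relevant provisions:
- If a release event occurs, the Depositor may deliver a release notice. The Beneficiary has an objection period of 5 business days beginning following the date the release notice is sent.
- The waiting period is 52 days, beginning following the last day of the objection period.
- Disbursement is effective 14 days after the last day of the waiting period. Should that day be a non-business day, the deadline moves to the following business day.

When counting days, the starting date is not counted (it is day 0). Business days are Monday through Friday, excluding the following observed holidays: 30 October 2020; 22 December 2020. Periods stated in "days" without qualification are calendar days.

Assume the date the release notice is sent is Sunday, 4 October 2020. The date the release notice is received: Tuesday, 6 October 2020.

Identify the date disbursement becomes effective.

14 December 2020

The last day of the objection period: 5 business days after Sunday, 4 October 2020, skipping weekends — Oct 5, Oct 6, Oct 7, Oct 8, Oct 9 — lands on Friday, 9 October 2020.
Adding 52 calendar days to 9 October 2020 gives 30 November 2020, which is the last day of the waiting period.
The date disbursement becomes effective: 30 November 2020 + 14 days = 14 December 2020. 14 December 2020 is a Monday and is not a listed holiday, so no roll-forward applies.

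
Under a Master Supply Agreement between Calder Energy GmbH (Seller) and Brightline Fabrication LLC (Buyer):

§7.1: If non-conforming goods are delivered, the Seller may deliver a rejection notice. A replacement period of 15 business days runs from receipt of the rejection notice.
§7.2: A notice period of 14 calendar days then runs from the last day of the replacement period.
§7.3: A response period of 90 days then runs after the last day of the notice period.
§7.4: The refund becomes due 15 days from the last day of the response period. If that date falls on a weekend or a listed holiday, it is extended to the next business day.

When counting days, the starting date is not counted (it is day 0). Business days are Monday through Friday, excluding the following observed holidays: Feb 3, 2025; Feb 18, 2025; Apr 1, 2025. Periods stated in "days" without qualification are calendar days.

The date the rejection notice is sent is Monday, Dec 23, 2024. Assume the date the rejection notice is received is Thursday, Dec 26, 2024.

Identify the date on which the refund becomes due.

May 15, 2025

From Thursday, Dec 26, 2024, 15 business days (Dec 27, Dec 30, Dec 31, Jan 1, …, Jan 14, Jan 15, Jan 16, skipping weekends) brings us to Thursday, Jan 16, 2025, which is the last day of the replacement period.
Adding 14 calendar days to Jan 16, 2025 gives Jan 30, 2025, which is the last day of the notice period.
The last day of the response period: 90 calendar days after Jan 30, 2025 is Apr 30, 2025.
The date on which the refund becomes due: Apr 30, 2025 + 15 days = May 15, 2025. May 15, 2025 is a Thursday and is not a listed holiday, so no roll-forward applies.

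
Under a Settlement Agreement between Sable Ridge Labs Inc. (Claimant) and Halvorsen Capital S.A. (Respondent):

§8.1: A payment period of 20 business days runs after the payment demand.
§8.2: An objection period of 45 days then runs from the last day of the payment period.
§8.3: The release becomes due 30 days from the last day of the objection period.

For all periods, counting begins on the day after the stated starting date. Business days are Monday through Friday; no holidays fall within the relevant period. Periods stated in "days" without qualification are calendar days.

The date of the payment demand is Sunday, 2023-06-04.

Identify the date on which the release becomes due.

2023-09-13

The last day of the payment period: counting 20 business days from Sunday, 2023-06-04 (Jun 5, Jun 6, Jun 7, Jun 8, …, Jun 28, Jun 29, Jun 30, skipping weekends) reaches Friday, 2023-06-30.
The last day of the objection period: 2023-06-30 + 45 days = 2023-08-14.
Adding 30 calendar days to 2023-08-14 gives 2023-09-13, which is the date on which the release becomes due.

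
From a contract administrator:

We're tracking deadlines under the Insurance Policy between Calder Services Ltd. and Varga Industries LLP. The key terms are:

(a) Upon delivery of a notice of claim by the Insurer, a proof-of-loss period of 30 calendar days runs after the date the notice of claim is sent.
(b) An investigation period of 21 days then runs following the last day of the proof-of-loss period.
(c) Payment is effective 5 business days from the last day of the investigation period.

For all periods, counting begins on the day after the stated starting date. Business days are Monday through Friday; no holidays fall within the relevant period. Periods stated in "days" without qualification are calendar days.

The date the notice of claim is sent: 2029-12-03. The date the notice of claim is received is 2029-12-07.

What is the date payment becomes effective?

Adding 30 calendar days to 2029-12-03 gives 2030-01-02, which is the last day of the proof-of-loss period.
The last day of the investigation period: 21 calendar days after 2030-01-02 is 2030-01-23.
The date payment becomes effective: counting 5 business days from Wednesday, 2030-01-23 (Jan 24, Jan 25, Jan 28, Jan 29, Jan 30, skipping weekends) reaches Wednesday, 2030-01-30.

2030-01-30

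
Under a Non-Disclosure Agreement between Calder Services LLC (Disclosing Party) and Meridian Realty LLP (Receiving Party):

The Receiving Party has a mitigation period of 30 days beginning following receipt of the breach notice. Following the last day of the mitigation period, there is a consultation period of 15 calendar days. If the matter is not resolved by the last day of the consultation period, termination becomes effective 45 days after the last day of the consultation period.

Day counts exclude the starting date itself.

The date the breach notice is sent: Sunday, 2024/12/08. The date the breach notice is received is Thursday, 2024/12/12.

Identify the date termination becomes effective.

The last day of the mitigation period: 30 calendar days after 2024/12/12 is 2025/01/11.
The last day of the consultation period: 2025/01/11 + 15 days = 2025/01/26.
Adding 45 calendar days to 2025/01/26 gives 2025/03/12, which is the date termination becomes effective.

2025/03/12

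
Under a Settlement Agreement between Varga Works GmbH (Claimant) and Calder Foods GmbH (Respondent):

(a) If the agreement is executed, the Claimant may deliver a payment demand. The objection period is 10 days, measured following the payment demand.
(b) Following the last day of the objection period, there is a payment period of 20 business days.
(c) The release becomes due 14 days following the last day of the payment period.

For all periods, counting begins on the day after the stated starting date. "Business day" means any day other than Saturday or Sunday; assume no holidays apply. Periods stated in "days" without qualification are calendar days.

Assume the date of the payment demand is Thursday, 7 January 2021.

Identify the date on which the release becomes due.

The last day of the objection period: 10 calendar days after 7 January 2021 is 17 January 2021.
From Sunday, 17 January 2021, 20 business days (Jan 18, Jan 19, Jan 20, Jan 21, …, Feb 10, Feb 11, Feb 12, skipping weekends) brings us to Friday, 12 February 2021, which is the last day of the payment period.
The date on which the release becomes due: 12 February 2021 + 14 days = 26 February 2021.

26 February 2021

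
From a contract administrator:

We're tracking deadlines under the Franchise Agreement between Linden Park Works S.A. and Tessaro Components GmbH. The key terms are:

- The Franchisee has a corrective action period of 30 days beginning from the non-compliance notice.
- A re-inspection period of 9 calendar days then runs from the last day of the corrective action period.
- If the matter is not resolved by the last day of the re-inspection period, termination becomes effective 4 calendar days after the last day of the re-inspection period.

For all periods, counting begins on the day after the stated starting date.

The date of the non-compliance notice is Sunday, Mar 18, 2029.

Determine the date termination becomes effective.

The last day of the corrective action period: Mar 18, 2029 + 30 days = Apr 17, 2029.
The last day of the re-inspection period: 9 calendar days after Apr 17, 2029 is Apr 26, 2029.
The date termination becomes effective: 4 calendar days after Apr 26, 2029 is Apr 30, 2029.

Apr 30, 2029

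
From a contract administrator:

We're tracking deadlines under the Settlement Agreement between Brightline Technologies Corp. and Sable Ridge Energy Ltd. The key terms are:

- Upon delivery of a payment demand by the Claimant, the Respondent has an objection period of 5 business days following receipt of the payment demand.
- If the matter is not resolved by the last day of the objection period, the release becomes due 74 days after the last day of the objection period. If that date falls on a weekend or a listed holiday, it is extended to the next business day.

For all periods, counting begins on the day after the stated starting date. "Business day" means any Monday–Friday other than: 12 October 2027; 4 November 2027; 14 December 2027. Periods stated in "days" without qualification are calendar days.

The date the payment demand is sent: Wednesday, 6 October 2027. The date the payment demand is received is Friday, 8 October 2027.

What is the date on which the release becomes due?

The last day of the objection period: 5 business days after Friday, 8 October 2027, skipping weekends and the listed holiday on Oct 12 — Oct 11, Oct 13, Oct 14, Oct 15, Oct 18 — lands on Monday, 18 October 2027.
Adding 74 calendar days to 18 October 2027 gives 31 December 2027, which is the date on which the release becomes due. 31 December 2027 is a Friday and is not a listed holiday, so no roll-forward applies.

31 December 2027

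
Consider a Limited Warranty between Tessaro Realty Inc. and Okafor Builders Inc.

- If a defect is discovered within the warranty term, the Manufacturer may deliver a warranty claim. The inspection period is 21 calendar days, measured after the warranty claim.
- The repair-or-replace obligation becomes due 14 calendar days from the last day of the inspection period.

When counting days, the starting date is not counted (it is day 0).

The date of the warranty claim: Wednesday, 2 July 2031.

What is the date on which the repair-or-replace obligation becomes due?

6 August 2031

Adding 21 calendar days to 2 July 2031 gives 23 July 2031, which is the last day of the inspection period.
The date on which the repair-or-replace obligation becomes due: 23 July 2031 + 14 days = 6 August 2031.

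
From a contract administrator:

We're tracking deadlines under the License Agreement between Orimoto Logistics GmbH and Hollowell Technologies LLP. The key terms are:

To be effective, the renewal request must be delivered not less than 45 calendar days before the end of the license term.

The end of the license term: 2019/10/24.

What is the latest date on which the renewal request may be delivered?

2019/09/09

2019/10/24 minus 45 days is 2019/09/09.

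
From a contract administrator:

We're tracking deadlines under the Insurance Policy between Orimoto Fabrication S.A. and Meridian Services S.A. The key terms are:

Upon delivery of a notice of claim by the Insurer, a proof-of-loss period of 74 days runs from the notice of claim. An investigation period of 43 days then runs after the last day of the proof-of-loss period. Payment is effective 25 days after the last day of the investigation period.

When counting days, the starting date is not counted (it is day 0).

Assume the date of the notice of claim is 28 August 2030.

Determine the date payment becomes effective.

17 January 2031

Adding 74 calendar days to 28 August 2030 gives 10 November 2030, which is the last day of the proof-of-loss period.
Adding 43 calendar days to 10 November 2030 gives 23 December 2030, which is the last day of the investigation period.
Adding 25 calendar days to 23 December 2030 gives 17 January 2031, which is the date payment becomes effective.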